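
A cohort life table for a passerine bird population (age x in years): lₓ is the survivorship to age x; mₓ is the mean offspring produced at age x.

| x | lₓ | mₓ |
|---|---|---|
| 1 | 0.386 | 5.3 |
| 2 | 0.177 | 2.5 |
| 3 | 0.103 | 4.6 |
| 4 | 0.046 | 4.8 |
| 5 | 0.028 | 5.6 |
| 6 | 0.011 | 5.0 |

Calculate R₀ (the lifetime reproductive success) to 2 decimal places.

3.39

R₀ = Σ lₓ mₓ:
  age 1: 0.386 × 5.3 = 2.0458
  age 2: 0.177 × 2.5 = 0.4425
  age 3: 0.103 × 4.6 = 0.4738
  age 4: 0.046 × 4.8 = 0.2208
  age 5: 0.028 × 5.6 = 0.1568
  age 6: 0.011 × 5.0 = 0.0550
R₀ = 2.0458 + 0.4425 + 0.4738 + 0.2208 + 0.1568 + 0.0550 = 3.3947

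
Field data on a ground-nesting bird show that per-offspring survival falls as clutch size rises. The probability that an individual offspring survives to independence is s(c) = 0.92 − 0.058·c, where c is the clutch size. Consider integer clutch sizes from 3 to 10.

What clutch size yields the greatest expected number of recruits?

Expected recruits = c × s(c):
  c=3: 3 × 0.746 = 2.238
  c=4: 4 × 0.688 = 2.752
  c=5: 5 × 0.630 = 3.150
  c=6: 6 × 0.572 = 3.432
  c=7: 7 × 0.514 = 3.598
  c=8: 8 × 0.456 = 3.648
  c=9: 9 × 0.398 = 3.582
  c=10: 10 × 0.340 = 3.400
Maximum at c = 8 (3.648 recruits).

8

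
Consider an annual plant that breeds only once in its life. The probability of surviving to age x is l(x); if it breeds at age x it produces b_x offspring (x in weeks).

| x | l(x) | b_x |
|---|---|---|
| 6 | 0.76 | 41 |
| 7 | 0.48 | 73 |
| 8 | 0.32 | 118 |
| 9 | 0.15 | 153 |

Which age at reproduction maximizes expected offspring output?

Expected offspring if breeding at age x = l(x) × b_x:
  age 6: 0.76 × 41 = 31.160
  age 7: 0.48 × 73 = 35.040
  age 8: 0.32 × 118 = 37.760
  age 9: 0.15 × 153 = 22.950
Maximum at age 8 (37.760).

8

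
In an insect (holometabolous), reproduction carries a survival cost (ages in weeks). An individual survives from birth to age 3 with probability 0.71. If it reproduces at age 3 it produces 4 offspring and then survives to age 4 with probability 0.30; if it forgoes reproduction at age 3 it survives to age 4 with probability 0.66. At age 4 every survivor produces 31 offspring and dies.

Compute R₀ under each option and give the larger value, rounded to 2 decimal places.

breed at age 3: R₀ = 0.71 × (4 + 0.30 × 31) = 0.71 × 13.3000 = 9.4430
delay to age 4: R₀ = 0.71 × (0.66 × 31) = 0.71 × 20.4600 = 14.5266
Higher: delay to age 4 (14.5266).

14.53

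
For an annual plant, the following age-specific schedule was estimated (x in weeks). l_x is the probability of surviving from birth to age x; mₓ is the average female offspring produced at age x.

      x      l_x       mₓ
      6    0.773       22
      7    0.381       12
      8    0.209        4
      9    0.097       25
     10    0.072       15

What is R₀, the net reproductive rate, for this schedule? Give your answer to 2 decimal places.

R₀ = Σ l_x mₓ:
  age 6: 0.773 × 22 = 17.0060
  age 7: 0.381 × 12 = 4.5720
  age 8: 0.209 × 4 = 0.8360
  age 9: 0.097 × 25 = 2.4250
  age 10: 0.072 × 15 = 1.0800
R₀ = 17.0060 + 4.5720 + 0.8360 + 2.4250 + 1.0800 = 25.9190

25.92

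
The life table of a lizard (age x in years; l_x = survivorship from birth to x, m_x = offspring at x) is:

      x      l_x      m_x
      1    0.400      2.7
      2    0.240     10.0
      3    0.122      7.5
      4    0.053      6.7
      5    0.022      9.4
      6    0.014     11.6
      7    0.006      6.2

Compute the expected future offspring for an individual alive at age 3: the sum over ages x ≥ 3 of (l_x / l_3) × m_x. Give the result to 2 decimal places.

l_3 = 0.122. Conditional survival from age 3 to x is l_x / l_3.
  x=3: (0.122/0.122) × 7.5 = 7.5000
  x=4: (0.053/0.122) × 6.7 = 2.9107
  x=5: (0.022/0.122) × 9.4 = 1.6951
  x=6: (0.014/0.122) × 11.6 = 1.3311
  x=7: (0.006/0.122) × 6.2 = 0.3049
Sum = 7.5000 + 2.9107 + 1.6951 + 1.3311 + 0.3049 = 13.7418

13.74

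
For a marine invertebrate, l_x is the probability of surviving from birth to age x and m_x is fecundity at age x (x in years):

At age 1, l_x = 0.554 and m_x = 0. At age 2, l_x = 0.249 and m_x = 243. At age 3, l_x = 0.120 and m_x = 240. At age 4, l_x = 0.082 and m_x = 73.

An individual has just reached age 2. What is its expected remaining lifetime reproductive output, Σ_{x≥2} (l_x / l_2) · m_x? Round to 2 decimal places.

382.70

l_2 = 0.249. Conditional survival from age 2 to x is l_x / l_2.
  x=2: (0.249/0.249) × 243 = 243.0000
  x=3: (0.120/0.249) × 240 = 115.6627
  x=4: (0.082/0.249) × 73 = 24.0402
Sum = 243.0000 + 115.6627 + 24.0402 = 382.7028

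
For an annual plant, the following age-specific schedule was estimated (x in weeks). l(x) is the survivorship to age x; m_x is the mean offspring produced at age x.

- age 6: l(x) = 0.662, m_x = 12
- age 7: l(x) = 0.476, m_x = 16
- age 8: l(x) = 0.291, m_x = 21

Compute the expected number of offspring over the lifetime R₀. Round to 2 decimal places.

21.67

R₀ = Σ l(x) m_x:
  age 6: 0.662 × 12 = 7.9440
  age 7: 0.476 × 16 = 7.6160
  age 8: 0.291 × 21 = 6.1110
R₀ = 7.9440 + 7.6160 + 6.1110 = 21.6710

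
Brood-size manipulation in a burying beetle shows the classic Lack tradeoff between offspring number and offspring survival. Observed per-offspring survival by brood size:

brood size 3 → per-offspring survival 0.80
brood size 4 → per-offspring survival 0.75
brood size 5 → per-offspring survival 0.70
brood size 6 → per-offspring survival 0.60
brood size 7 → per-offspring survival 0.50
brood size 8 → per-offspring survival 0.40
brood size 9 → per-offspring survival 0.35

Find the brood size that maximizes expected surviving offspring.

6

Expected surviving offspring = c × s(c):
  c=3: 3 × 0.80 = 2.400
  c=4: 4 × 0.75 = 3.000
  c=5: 5 × 0.70 = 3.500
  c=6: 6 × 0.60 = 3.600
  c=7: 7 × 0.50 = 3.500
  c=8: 8 × 0.40 = 3.200
  c=9: 9 × 0.35 = 3.150
Maximum at c = 6 (3.600 surviving offspring).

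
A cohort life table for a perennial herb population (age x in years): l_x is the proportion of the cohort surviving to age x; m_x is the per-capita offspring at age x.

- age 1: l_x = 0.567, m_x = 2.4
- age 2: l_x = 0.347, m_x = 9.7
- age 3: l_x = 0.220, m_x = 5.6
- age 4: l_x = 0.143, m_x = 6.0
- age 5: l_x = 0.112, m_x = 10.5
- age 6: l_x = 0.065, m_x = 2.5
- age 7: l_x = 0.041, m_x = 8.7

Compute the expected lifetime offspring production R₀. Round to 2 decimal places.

8.51

R₀ = Σ l_x m_x:
  age 1: 0.567 × 2.4 = 1.3608
  age 2: 0.347 × 9.7 = 3.3659
  age 3: 0.220 × 5.6 = 1.2320
  age 4: 0.143 × 6.0 = 0.8580
  age 5: 0.112 × 10.5 = 1.1760
  age 6: 0.065 × 2.5 = 0.1625
  age 7: 0.041 × 8.7 = 0.3567
R₀ = 1.3608 + 3.3659 + 1.2320 + 0.8580 + 1.1760 + 0.1625 + 0.3567 = 8.5119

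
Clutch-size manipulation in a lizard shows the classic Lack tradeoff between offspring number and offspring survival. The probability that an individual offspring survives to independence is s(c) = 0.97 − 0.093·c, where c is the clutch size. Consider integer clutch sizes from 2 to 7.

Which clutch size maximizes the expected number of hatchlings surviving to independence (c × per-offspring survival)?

5

Expected hatchlings surviving to independence = c × s(c):
  c=2: 2 × 0.784 = 1.568
  c=3: 3 × 0.691 = 2.073
  c=4: 4 × 0.598 = 2.392
  c=5: 5 × 0.505 = 2.525
  c=6: 6 × 0.412 = 2.472
  c=7: 7 × 0.319 = 2.233
Maximum at c = 5 (2.525 hatchlings surviving to independence).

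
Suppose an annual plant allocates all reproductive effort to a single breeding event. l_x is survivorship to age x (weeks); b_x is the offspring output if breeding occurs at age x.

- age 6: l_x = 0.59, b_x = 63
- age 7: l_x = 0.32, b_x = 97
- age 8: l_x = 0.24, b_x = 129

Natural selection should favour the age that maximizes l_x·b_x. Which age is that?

6

Expected offspring if breeding at age x = l_x × b_x:
  age 6: 0.59 × 63 = 37.170
  age 7: 0.32 × 97 = 31.040
  age 8: 0.24 × 129 = 30.960
Maximum at age 6 (37.170).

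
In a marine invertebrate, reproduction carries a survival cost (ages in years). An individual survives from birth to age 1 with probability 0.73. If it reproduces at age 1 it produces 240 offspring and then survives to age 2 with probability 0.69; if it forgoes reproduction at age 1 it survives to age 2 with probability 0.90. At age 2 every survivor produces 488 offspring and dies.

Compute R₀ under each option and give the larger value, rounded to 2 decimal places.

breed at age 1: R₀ = 0.73 × (240 + 0.69 × 488) = 0.73 × 576.7200 = 421.0056
delay to age 2: R₀ = 0.73 × (0.90 × 488) = 0.73 × 439.2000 = 320.6160
Higher: breed at age 1 (421.0056).

421.01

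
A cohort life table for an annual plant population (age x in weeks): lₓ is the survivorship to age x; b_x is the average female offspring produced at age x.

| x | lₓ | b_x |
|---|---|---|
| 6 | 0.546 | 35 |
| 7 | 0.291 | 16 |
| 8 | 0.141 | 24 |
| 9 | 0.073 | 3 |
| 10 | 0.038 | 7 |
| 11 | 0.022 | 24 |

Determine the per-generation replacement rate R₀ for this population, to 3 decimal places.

R₀ = Σ lₓ b_x:
  age 6: 0.546 × 35 = 19.1100
  age 7: 0.291 × 16 = 4.6560
  age 8: 0.141 × 24 = 3.3840
  age 9: 0.073 × 3 = 0.2190
  age 10: 0.038 × 7 = 0.2660
  age 11: 0.022 × 24 = 0.5280
R₀ = 19.1100 + 4.6560 + 3.3840 + 0.2190 + 0.2660 + 0.5280 = 28.1630

28.163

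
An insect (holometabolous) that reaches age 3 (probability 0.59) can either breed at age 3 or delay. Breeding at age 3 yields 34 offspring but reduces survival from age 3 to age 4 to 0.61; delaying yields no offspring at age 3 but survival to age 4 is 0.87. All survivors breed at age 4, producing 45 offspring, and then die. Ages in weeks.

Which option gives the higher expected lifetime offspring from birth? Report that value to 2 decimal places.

breed at age 3: R₀ = 0.59 × (34 + 0.61 × 45) = 0.59 × 61.4500 = 36.2555
delay to age 4: R₀ = 0.59 × (0.87 × 45) = 0.59 × 39.1500 = 23.0985
Higher: breed at age 3 (36.2555).

36.26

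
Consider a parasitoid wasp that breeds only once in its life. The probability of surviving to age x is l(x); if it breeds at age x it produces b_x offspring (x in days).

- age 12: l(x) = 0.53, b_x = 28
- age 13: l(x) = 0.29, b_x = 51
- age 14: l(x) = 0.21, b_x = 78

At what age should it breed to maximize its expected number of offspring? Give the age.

Expected offspring if breeding at age x = l(x) × b_x:
  age 12: 0.53 × 28 = 14.840
  age 13: 0.29 × 51 = 14.790
  age 14: 0.21 × 78 = 16.380
Maximum at age 14 (16.380).

14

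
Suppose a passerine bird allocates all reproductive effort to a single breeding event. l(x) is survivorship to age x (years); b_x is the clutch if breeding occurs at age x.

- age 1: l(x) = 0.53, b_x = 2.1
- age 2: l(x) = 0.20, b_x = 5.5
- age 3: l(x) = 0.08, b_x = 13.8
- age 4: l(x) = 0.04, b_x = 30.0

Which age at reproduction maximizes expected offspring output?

4

Expected offspring if breeding at age x = l(x) × b_x:
  age 1: 0.53 × 2.1 = 1.113
  age 2: 0.20 × 5.5 = 1.100
  age 3: 0.08 × 13.8 = 1.104
  age 4: 0.04 × 30.0 = 1.200
Maximum at age 4 (1.200).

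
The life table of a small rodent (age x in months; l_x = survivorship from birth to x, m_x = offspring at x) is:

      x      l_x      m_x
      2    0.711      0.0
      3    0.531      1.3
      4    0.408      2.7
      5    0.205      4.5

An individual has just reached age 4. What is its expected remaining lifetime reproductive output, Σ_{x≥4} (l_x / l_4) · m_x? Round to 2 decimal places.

l_4 = 0.408. Conditional survival from age 4 to x is l_x / l_4.
  x=4: (0.408/0.408) × 2.7 = 2.7000
  x=5: (0.205/0.408) × 4.5 = 2.2610
Sum = 2.7000 + 2.2610 = 4.9610

4.96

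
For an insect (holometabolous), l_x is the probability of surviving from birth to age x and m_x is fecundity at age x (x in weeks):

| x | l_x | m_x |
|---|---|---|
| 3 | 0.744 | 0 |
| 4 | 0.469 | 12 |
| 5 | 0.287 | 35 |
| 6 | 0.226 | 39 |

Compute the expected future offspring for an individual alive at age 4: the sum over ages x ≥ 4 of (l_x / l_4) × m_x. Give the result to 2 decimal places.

l_4 = 0.469. Conditional survival from age 4 to x is l_x / l_4.
  x=4: (0.469/0.469) × 12 = 12.0000
  x=5: (0.287/0.469) × 35 = 21.4179
  x=6: (0.226/0.469) × 39 = 18.7932
Sum = 12.0000 + 21.4179 + 18.7932 = 52.2111

52.21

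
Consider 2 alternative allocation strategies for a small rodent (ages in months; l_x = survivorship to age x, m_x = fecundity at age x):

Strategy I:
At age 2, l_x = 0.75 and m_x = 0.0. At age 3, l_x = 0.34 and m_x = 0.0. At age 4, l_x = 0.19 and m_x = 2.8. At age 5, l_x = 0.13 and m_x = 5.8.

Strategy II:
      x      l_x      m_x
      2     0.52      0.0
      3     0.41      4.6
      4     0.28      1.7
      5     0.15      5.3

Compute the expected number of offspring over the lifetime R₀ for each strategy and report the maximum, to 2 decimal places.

Strategy I: R₀ = 0.75×0.0 + 0.34×0.0 + 0.19×2.8 + 0.13×5.8 = 1.2860
Strategy II: R₀ = 0.52×0.0 + 0.41×4.6 + 0.28×1.7 + 0.15×5.3 = 3.1570
Highest R₀: strategy II with 3.1570.

3.16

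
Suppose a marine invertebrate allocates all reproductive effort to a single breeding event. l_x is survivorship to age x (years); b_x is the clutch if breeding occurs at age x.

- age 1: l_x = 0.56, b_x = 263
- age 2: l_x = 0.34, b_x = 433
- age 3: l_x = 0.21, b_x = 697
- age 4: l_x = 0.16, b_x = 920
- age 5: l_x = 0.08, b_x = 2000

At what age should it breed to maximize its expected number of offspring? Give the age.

5

Expected offspring if breeding at age x = l_x × b_x:
  age 1: 0.56 × 263 = 147.280
  age 2: 0.34 × 433 = 147.220
  age 3: 0.21 × 697 = 146.370
  age 4: 0.16 × 920 = 147.200
  age 5: 0.08 × 2000 = 160.000
Maximum at age 5 (160.000).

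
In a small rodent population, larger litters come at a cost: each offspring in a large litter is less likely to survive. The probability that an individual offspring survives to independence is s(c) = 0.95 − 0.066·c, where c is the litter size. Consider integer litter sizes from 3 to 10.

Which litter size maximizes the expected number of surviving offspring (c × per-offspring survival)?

Expected surviving offspring = c × s(c):
  c=3: 3 × 0.752 = 2.256
  c=4: 4 × 0.686 = 2.744
  c=5: 5 × 0.620 = 3.100
  c=6: 6 × 0.554 = 3.324
  c=7: 7 × 0.488 = 3.416
  c=8: 8 × 0.422 = 3.376
  c=9: 9 × 0.356 = 3.204
  c=10: 10 × 0.290 = 2.900
Maximum at c = 7 (3.416 surviving offspring).

7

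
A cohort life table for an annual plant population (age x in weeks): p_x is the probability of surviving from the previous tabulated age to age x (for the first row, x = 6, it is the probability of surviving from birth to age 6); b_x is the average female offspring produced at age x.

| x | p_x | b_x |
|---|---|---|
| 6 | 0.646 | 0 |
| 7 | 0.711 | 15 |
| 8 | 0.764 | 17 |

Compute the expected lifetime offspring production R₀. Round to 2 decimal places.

12.86

Survivorship from birth: l_x = p_6·p_7·…·p_x.
  l_6 = 0.64600
  l_7 = 0.45931
  l_8 = 0.35091
R₀ = Σ l_x b_x:
  age 6: 0.64600 × 0 = 0.0000
  age 7: 0.45931 × 15 = 6.8896
  age 8: 0.35091 × 17 = 5.9655
R₀ = 0.0000 + 6.8896 + 5.9655 = 12.8551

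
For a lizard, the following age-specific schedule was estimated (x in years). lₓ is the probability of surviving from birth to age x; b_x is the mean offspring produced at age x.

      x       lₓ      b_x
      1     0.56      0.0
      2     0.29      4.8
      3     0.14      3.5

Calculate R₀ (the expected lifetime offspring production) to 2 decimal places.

R₀ = Σ lₓ b_x:
  age 1: 0.56 × 0.0 = 0.0000
  age 2: 0.29 × 4.8 = 1.3920
  age 3: 0.14 × 3.5 = 0.4900
R₀ = 0.0000 + 1.3920 + 0.4900 = 1.8820

1.88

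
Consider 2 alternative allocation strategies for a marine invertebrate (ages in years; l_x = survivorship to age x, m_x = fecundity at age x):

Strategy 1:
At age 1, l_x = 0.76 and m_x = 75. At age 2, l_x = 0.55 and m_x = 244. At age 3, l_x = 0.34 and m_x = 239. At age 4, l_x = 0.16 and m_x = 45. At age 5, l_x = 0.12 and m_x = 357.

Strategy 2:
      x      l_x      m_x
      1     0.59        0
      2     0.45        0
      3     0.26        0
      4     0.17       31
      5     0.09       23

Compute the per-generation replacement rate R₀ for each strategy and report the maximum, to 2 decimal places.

Strategy 1: R₀ = 0.76×75 + 0.55×244 + 0.34×239 + 0.16×45 + 0.12×357 = 322.5000
Strategy 2: R₀ = 0.59×0 + 0.45×0 + 0.26×0 + 0.17×31 + 0.09×23 = 7.3400
Highest R₀: strategy 1 with 322.5000.

322.50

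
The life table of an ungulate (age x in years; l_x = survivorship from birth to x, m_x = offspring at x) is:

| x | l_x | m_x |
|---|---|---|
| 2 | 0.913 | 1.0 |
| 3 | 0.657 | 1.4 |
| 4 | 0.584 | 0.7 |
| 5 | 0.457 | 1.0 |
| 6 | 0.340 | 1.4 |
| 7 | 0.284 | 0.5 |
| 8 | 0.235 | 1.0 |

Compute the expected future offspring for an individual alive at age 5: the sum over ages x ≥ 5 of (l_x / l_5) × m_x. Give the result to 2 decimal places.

l_5 = 0.457. Conditional survival from age 5 to x is l_x / l_5.
  x=5: (0.457/0.457) × 1.0 = 1.0000
  x=6: (0.340/0.457) × 1.4 = 1.0416
  x=7: (0.284/0.457) × 0.5 = 0.3107
  x=8: (0.235/0.457) × 1.0 = 0.5142
Sum = 1.0000 + 1.0416 + 0.3107 + 0.5142 = 2.8665

2.87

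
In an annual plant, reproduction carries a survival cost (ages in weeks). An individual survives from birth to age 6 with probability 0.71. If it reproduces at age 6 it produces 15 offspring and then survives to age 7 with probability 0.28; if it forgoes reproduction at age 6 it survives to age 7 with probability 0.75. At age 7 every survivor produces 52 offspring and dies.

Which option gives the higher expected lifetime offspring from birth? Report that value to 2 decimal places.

breed at age 6: R₀ = 0.71 × (15 + 0.28 × 52) = 0.71 × 29.5600 = 20.9876
delay to age 7: R₀ = 0.71 × (0.75 × 52) = 0.71 × 39.0000 = 27.6900
Higher: delay to age 7 (27.6900).

27.69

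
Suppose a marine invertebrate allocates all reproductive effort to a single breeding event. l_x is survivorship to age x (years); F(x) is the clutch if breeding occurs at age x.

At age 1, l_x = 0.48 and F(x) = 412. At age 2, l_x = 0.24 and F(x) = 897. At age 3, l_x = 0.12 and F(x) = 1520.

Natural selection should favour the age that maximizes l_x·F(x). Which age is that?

2

Expected offspring if breeding at age x = l_x × F(x):
  age 1: 0.48 × 412 = 197.760
  age 2: 0.24 × 897 = 215.280
  age 3: 0.12 × 1520 = 182.400
Maximum at age 2 (215.280).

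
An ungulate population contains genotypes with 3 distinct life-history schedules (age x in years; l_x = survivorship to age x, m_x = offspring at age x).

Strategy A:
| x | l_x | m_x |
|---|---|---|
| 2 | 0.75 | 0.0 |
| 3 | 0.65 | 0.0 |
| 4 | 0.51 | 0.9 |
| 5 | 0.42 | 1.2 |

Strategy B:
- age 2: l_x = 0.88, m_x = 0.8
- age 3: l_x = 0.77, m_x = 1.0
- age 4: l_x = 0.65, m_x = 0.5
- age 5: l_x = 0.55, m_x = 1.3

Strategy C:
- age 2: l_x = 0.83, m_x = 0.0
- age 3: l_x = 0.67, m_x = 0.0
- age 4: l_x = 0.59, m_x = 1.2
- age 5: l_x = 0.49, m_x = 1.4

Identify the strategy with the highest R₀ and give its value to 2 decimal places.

2.51

Strategy A: R₀ = 0.75×0.0 + 0.65×0.0 + 0.51×0.9 + 0.42×1.2 = 0.9630
Strategy B: R₀ = 0.88×0.8 + 0.77×1.0 + 0.65×0.5 + 0.55×1.3 = 2.5140
Strategy C: R₀ = 0.83×0.0 + 0.67×0.0 + 0.59×1.2 + 0.49×1.4 = 1.3940
Highest R₀: strategy B with 2.5140.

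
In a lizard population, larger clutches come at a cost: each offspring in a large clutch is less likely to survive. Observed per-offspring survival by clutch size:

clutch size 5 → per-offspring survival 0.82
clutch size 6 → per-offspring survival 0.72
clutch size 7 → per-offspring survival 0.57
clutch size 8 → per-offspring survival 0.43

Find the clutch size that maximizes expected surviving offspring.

Expected surviving offspring = c × s(c):
  c=5: 5 × 0.82 = 4.100
  c=6: 6 × 0.72 = 4.320
  c=7: 7 × 0.57 = 3.990
  c=8: 8 × 0.43 = 3.440
Maximum at c = 6 (4.320 surviving offspring).

6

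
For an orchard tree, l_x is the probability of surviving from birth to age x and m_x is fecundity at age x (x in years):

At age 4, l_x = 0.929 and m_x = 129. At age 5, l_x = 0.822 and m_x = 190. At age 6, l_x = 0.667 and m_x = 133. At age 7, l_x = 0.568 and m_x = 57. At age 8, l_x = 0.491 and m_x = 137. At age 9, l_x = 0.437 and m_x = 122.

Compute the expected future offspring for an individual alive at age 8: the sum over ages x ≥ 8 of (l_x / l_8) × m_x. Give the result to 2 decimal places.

l_8 = 0.491. Conditional survival from age 8 to x is l_x / l_8.
  x=8: (0.491/0.491) × 137 = 137.0000
  x=9: (0.437/0.491) × 122 = 108.5825
Sum = 137.0000 + 108.5825 = 245.5825

245.58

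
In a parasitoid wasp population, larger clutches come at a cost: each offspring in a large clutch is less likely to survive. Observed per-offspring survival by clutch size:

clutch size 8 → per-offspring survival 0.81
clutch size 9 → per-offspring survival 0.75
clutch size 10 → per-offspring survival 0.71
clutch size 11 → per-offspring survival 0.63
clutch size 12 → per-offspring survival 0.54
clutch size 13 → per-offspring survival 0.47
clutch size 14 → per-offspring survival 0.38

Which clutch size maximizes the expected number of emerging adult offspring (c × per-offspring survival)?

10

Expected emerging adult offspring = c × s(c):
  c=8: 8 × 0.81 = 6.480
  c=9: 9 × 0.75 = 6.750
  c=10: 10 × 0.71 = 7.100
  c=11: 11 × 0.63 = 6.930
  c=12: 12 × 0.54 = 6.480
  c=13: 13 × 0.47 = 6.110
  c=14: 14 × 0.38 = 5.320
Maximum at c = 10 (7.100 emerging adult offspring).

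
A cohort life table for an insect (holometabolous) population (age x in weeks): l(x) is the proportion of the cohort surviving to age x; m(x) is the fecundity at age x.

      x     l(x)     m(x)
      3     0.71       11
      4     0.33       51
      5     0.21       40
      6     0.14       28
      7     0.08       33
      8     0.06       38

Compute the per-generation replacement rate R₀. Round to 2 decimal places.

41.88

R₀ = Σ l(x) m(x):
  age 3: 0.71 × 11 = 7.8100
  age 4: 0.33 × 51 = 16.8300
  age 5: 0.21 × 40 = 8.4000
  age 6: 0.14 × 28 = 3.9200
  age 7: 0.08 × 33 = 2.6400
  age 8: 0.06 × 38 = 2.2800
R₀ = 7.8100 + 16.8300 + 8.4000 + 3.9200 + 2.6400 + 2.2800 = 41.8800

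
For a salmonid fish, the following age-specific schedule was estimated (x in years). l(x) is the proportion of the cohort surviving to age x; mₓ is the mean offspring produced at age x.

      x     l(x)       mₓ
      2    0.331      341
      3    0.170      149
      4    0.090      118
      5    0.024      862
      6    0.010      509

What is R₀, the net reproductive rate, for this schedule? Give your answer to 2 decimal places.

R₀ = Σ l(x) mₓ:
  age 2: 0.331 × 341 = 112.8710
  age 3: 0.170 × 149 = 25.3300
  age 4: 0.090 × 118 = 10.6200
  age 5: 0.024 × 862 = 20.6880
  age 6: 0.010 × 509 = 5.0900
R₀ = 112.8710 + 25.3300 + 10.6200 + 20.6880 + 5.0900 = 174.5990

174.60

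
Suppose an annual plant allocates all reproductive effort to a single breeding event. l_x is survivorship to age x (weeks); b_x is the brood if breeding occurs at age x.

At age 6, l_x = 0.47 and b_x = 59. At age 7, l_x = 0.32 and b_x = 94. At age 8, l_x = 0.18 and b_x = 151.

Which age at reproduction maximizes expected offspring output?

7

Expected offspring if breeding at age x = l_x × b_x:
  age 6: 0.47 × 59 = 27.730
  age 7: 0.32 × 94 = 30.080
  age 8: 0.18 × 151 = 27.180
Maximum at age 7 (30.080).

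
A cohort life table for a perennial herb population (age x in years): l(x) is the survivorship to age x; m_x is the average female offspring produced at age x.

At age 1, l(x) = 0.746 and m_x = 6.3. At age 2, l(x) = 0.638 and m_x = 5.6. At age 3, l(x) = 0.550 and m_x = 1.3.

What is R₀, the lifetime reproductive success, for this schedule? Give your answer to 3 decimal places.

R₀ = Σ l(x) m_x:
  age 1: 0.746 × 6.3 = 4.6998
  age 2: 0.638 × 5.6 = 3.5728
  age 3: 0.550 × 1.3 = 0.7150
R₀ = 4.6998 + 3.5728 + 0.7150 = 8.9876

8.988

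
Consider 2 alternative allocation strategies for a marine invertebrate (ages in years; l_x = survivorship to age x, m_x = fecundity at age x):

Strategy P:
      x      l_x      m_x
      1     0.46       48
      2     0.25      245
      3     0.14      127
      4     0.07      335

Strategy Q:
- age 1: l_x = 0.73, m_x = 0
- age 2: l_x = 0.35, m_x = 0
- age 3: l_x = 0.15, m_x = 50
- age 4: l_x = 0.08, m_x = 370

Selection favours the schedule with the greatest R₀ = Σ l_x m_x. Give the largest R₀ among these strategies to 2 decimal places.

Strategy P: R₀ = 0.46×48 + 0.25×245 + 0.14×127 + 0.07×335 = 124.5600
Strategy Q: R₀ = 0.73×0 + 0.35×0 + 0.15×50 + 0.08×370 = 37.1000
Highest R₀: strategy P with 124.5600.

124.56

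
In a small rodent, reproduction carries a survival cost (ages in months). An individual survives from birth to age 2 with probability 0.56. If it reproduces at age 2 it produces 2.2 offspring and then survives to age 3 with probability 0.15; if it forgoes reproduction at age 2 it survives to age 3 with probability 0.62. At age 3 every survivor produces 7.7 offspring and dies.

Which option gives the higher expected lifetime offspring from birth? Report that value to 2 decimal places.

2.67

breed at age 2: R₀ = 0.56 × (2.2 + 0.15 × 7.7) = 0.56 × 3.3550 = 1.8788
delay to age 3: R₀ = 0.56 × (0.62 × 7.7) = 0.56 × 4.7740 = 2.6734
Higher: delay to age 3 (2.6734).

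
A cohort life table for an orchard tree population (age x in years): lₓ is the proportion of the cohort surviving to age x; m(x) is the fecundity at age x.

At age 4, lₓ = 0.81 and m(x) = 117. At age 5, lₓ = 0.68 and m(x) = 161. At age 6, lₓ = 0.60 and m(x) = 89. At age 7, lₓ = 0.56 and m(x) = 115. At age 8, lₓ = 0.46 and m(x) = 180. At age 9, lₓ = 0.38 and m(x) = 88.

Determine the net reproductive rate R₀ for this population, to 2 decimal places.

R₀ = Σ lₓ m(x):
  age 4: 0.81 × 117 = 94.7700
  age 5: 0.68 × 161 = 109.4800
  age 6: 0.60 × 89 = 53.4000
  age 7: 0.56 × 115 = 64.4000
  age 8: 0.46 × 180 = 82.8000
  age 9: 0.38 × 88 = 33.4400
R₀ = 94.7700 + 109.4800 + 53.4000 + 64.4000 + 82.8000 + 33.4400 = 438.2900

438.29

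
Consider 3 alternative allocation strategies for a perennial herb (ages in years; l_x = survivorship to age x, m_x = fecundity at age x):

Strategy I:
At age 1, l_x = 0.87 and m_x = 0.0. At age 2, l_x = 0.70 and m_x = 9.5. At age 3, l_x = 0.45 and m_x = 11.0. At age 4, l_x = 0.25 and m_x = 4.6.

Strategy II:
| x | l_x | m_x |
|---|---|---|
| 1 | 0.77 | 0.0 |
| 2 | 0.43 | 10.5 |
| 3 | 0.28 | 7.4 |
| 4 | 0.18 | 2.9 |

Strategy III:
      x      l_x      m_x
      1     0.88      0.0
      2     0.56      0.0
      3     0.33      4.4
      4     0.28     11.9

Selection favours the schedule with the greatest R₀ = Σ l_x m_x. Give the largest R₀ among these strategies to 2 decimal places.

Strategy I: R₀ = 0.87×0.0 + 0.70×9.5 + 0.45×11.0 + 0.25×4.6 = 12.7500
Strategy II: R₀ = 0.77×0.0 + 0.43×10.5 + 0.28×7.4 + 0.18×2.9 = 7.1090
Strategy III: R₀ = 0.88×0.0 + 0.56×0.0 + 0.33×4.4 + 0.28×11.9 = 4.7840
Highest R₀: strategy I with 12.7500.

12.75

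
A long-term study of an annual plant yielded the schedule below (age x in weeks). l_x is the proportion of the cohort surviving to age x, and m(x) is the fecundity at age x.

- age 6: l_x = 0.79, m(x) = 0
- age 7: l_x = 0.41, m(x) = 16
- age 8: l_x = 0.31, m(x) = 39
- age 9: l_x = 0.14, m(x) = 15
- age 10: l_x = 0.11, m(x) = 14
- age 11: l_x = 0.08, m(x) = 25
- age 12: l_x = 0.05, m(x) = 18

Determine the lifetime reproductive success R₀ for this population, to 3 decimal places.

25.190

R₀ = Σ l_x m(x):
  age 6: 0.79 × 0 = 0.0000
  age 7: 0.41 × 16 = 6.5600
  age 8: 0.31 × 39 = 12.0900
  age 9: 0.14 × 15 = 2.1000
  age 10: 0.11 × 14 = 1.5400
  age 11: 0.08 × 25 = 2.0000
  age 12: 0.05 × 18 = 0.9000
R₀ = 0.0000 + 6.5600 + 12.0900 + 2.1000 + 1.5400 + 2.0000 + 0.9000 = 25.1900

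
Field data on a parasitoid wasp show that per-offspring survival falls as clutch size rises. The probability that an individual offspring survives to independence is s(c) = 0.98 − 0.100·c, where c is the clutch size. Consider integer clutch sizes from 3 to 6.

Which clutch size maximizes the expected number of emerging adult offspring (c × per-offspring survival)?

Expected emerging adult offspring = c × s(c):
  c=3: 3 × 0.680 = 2.040
  c=4: 4 × 0.580 = 2.320
  c=5: 5 × 0.480 = 2.400
  c=6: 6 × 0.380 = 2.280
Maximum at c = 5 (2.400 emerging adult offspring).

5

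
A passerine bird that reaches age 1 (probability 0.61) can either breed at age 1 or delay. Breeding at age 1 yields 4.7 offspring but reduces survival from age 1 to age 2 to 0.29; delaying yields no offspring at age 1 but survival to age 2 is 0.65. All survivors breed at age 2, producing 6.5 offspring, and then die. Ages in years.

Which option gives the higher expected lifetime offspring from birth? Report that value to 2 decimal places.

4.02

breed at age 1: R₀ = 0.61 × (4.7 + 0.29 × 6.5) = 0.61 × 6.5850 = 4.0168
delay to age 2: R₀ = 0.61 × (0.65 × 6.5) = 0.61 × 4.2250 = 2.5773
Higher: breed at age 1 (4.0168).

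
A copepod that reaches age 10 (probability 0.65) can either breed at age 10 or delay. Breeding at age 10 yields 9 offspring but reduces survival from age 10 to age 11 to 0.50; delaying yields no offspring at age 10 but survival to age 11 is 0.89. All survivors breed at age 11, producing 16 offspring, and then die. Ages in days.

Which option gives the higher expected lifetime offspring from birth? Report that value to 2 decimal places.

breed at age 10: R₀ = 0.65 × (9 + 0.50 × 16) = 0.65 × 17.0000 = 11.0500
delay to age 11: R₀ = 0.65 × (0.89 × 16) = 0.65 × 14.2400 = 9.2560
Higher: breed at age 10 (11.0500).

11.05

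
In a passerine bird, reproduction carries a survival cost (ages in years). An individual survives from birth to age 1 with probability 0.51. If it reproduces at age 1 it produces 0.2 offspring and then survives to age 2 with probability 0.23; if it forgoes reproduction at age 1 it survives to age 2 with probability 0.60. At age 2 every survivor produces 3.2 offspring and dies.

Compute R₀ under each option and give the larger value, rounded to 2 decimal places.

0.98

breed at age 1: R₀ = 0.51 × (0.2 + 0.23 × 3.2) = 0.51 × 0.9360 = 0.4774
delay to age 2: R₀ = 0.51 × (0.60 × 3.2) = 0.51 × 1.9200 = 0.9792
Higher: delay to age 2 (0.9792).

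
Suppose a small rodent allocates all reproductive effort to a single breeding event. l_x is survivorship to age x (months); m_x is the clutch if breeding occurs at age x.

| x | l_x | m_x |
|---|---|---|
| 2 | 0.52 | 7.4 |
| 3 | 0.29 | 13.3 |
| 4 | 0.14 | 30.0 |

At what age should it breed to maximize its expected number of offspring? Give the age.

Expected offspring if breeding at age x = l_x × m_x:
  age 2: 0.52 × 7.4 = 3.848
  age 3: 0.29 × 13.3 = 3.857
  age 4: 0.14 × 30.0 = 4.200
Maximum at age 4 (4.200).

4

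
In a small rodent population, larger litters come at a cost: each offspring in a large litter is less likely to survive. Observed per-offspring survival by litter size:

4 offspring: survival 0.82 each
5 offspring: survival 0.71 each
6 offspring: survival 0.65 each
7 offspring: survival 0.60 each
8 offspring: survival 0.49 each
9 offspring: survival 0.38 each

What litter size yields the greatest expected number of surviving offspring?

Expected surviving offspring = c × s(c):
  c=4: 4 × 0.82 = 3.280
  c=5: 5 × 0.71 = 3.550
  c=6: 6 × 0.65 = 3.900
  c=7: 7 × 0.60 = 4.200
  c=8: 8 × 0.49 = 3.920
  c=9: 9 × 0.38 = 3.420
Maximum at c = 7 (4.200 surviving offspring).

7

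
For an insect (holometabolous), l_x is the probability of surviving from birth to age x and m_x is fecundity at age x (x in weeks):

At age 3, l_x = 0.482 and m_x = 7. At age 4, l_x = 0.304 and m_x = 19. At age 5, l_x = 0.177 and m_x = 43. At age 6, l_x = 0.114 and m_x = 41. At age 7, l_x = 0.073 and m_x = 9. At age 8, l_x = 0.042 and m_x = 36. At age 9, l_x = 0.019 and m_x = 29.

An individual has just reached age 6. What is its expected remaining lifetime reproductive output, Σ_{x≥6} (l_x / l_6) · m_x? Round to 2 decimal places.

l_6 = 0.114. Conditional survival from age 6 to x is l_x / l_6.
  x=6: (0.114/0.114) × 41 = 41.0000
  x=7: (0.073/0.114) × 9 = 5.7632
  x=8: (0.042/0.114) × 36 = 13.2632
  x=9: (0.019/0.114) × 29 = 4.8333
Sum = 41.0000 + 5.7632 + 13.2632 + 4.8333 = 64.8596

64.86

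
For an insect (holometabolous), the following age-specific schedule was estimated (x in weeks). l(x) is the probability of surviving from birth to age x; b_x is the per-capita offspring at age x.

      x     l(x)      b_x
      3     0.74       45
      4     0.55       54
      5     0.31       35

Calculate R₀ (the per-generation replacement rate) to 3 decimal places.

R₀ = Σ l(x) b_x:
  age 3: 0.74 × 45 = 33.3000
  age 4: 0.55 × 54 = 29.7000
  age 5: 0.31 × 35 = 10.8500
R₀ = 33.3000 + 29.7000 + 10.8500 = 73.8500

73.850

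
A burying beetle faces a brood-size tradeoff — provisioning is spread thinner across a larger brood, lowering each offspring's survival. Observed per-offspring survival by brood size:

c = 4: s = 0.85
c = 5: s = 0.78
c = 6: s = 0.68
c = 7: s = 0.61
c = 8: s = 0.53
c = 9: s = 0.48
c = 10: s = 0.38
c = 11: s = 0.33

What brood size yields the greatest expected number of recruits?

9

Expected recruits = c × s(c):
  c=4: 4 × 0.85 = 3.400
  c=5: 5 × 0.78 = 3.900
  c=6: 6 × 0.68 = 4.080
  c=7: 7 × 0.61 = 4.270
  c=8: 8 × 0.53 = 4.240
  c=9: 9 × 0.48 = 4.320
  c=10: 10 × 0.38 = 3.800
  c=11: 11 × 0.33 = 3.630
Maximum at c = 9 (4.320 recruits).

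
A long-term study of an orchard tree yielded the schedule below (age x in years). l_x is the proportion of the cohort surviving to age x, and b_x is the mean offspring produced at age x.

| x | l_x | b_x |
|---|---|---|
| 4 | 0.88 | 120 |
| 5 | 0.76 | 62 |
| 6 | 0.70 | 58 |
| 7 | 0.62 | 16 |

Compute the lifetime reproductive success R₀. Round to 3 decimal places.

203.240

R₀ = Σ l_x b_x:
  age 4: 0.88 × 120 = 105.6000
  age 5: 0.76 × 62 = 47.1200
  age 6: 0.70 × 58 = 40.6000
  age 7: 0.62 × 16 = 9.9200
R₀ = 105.6000 + 47.1200 + 40.6000 + 9.9200 = 203.2400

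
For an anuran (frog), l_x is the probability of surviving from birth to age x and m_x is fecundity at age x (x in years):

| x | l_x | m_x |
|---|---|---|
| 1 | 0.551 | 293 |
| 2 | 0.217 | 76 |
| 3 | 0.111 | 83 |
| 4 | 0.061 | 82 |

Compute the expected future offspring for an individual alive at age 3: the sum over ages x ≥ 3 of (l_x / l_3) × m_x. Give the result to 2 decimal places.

l_3 = 0.111. Conditional survival from age 3 to x is l_x / l_3.
  x=3: (0.111/0.111) × 83 = 83.0000
  x=4: (0.061/0.111) × 82 = 45.0631
Sum = 83.0000 + 45.0631 = 128.0631

128.06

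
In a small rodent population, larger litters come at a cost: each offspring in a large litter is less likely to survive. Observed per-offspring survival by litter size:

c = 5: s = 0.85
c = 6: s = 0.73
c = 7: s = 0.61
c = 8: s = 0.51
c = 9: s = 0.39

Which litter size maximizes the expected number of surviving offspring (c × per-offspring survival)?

6

Expected surviving offspring = c × s(c):
  c=5: 5 × 0.85 = 4.250
  c=6: 6 × 0.73 = 4.380
  c=7: 7 × 0.61 = 4.270
  c=8: 8 × 0.51 = 4.080
  c=9: 9 × 0.39 = 3.510
Maximum at c = 6 (4.380 surviving offspring).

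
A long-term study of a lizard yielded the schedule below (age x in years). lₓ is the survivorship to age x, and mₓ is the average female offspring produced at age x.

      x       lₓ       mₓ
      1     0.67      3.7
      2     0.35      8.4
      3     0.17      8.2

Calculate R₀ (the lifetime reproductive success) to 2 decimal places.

6.81

R₀ = Σ lₓ mₓ:
  age 1: 0.67 × 3.7 = 2.4790
  age 2: 0.35 × 8.4 = 2.9400
  age 3: 0.17 × 8.2 = 1.3940
R₀ = 2.4790 + 2.9400 + 1.3940 = 6.8130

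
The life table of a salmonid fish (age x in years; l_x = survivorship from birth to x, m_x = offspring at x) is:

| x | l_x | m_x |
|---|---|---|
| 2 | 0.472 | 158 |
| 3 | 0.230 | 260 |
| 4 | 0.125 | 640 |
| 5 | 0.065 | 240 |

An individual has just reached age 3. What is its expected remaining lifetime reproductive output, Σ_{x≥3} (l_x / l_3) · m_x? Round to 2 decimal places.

675.65

l_3 = 0.230. Conditional survival from age 3 to x is l_x / l_3.
  x=3: (0.230/0.230) × 260 = 260.0000
  x=4: (0.125/0.230) × 640 = 347.8261
  x=5: (0.065/0.230) × 240 = 67.8261
Sum = 260.0000 + 347.8261 + 67.8261 = 675.6522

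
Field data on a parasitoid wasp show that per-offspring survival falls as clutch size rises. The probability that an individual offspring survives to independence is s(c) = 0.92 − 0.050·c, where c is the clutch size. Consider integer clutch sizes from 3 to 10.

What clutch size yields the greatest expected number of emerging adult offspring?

Expected emerging adult offspring = c × s(c):
  c=3: 3 × 0.770 = 2.310
  c=4: 4 × 0.720 = 2.880
  c=5: 5 × 0.670 = 3.350
  c=6: 6 × 0.620 = 3.720
  c=7: 7 × 0.570 = 3.990
  c=8: 8 × 0.520 = 4.160
  c=9: 9 × 0.470 = 4.230
  c=10: 10 × 0.420 = 4.200
Maximum at c = 9 (4.230 emerging adult offspring).

9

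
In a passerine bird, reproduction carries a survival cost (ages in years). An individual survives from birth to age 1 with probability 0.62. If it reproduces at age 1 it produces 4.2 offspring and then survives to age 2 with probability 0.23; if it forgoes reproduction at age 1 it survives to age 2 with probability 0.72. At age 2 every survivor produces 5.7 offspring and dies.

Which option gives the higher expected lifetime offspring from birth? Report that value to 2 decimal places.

breed at age 1: R₀ = 0.62 × (4.2 + 0.23 × 5.7) = 0.62 × 5.5110 = 3.4168
delay to age 2: R₀ = 0.62 × (0.72 × 5.7) = 0.62 × 4.1040 = 2.5445
Higher: breed at age 1 (3.4168).

3.42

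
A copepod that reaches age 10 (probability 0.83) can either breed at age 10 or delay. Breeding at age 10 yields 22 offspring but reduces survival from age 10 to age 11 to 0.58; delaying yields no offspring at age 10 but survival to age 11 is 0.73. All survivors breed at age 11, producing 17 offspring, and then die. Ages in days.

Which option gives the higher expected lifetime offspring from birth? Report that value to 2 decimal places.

26.44

breed at age 10: R₀ = 0.83 × (22 + 0.58 × 17) = 0.83 × 31.8600 = 26.4438
delay to age 11: R₀ = 0.83 × (0.73 × 17) = 0.83 × 12.4100 = 10.3003
Higher: breed at age 10 (26.4438).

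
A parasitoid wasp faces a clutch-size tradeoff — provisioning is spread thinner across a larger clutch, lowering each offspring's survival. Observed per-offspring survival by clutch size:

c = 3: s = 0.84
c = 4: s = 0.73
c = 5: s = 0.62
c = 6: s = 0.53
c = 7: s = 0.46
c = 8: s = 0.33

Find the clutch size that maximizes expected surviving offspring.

7

Expected surviving offspring = c × s(c):
  c=3: 3 × 0.84 = 2.520
  c=4: 4 × 0.73 = 2.920
  c=5: 5 × 0.62 = 3.100
  c=6: 6 × 0.53 = 3.180
  c=7: 7 × 0.46 = 3.220
  c=8: 8 × 0.33 = 2.640
Maximum at c = 7 (3.220 surviving offspring).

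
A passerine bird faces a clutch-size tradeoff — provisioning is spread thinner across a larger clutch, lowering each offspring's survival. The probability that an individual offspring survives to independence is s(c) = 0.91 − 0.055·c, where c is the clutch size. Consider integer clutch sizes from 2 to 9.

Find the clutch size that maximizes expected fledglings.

Expected fledglings = c × s(c):
  c=2: 2 × 0.800 = 1.600
  c=3: 3 × 0.745 = 2.235
  c=4: 4 × 0.690 = 2.760
  c=5: 5 × 0.635 = 3.175
  c=6: 6 × 0.580 = 3.480
  c=7: 7 × 0.525 = 3.675
  c=8: 8 × 0.470 = 3.760
  c=9: 9 × 0.415 = 3.735
Maximum at c = 8 (3.760 fledglings).

8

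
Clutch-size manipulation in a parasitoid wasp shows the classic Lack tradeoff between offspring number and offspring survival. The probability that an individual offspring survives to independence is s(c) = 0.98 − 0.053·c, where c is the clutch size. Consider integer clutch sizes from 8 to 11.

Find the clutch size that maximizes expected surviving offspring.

Expected surviving offspring = c × s(c):
  c=8: 8 × 0.556 = 4.448
  c=9: 9 × 0.503 = 4.527
  c=10: 10 × 0.450 = 4.500
  c=11: 11 × 0.397 = 4.367
Maximum at c = 9 (4.527 surviving offspring).

9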